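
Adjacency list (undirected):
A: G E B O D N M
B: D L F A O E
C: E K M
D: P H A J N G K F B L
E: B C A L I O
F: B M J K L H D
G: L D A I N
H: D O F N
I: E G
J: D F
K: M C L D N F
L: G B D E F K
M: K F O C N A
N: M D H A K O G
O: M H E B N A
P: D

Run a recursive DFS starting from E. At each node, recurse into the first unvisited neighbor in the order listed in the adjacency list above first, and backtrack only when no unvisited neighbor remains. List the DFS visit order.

Visit E
E → B
B → D
D → P
D → H
H → O
O → M
M → K
K → C
K → L
L → G
G → A
A → N
G → I
L → F
F → J

E B D P H O M K C L G A N I F J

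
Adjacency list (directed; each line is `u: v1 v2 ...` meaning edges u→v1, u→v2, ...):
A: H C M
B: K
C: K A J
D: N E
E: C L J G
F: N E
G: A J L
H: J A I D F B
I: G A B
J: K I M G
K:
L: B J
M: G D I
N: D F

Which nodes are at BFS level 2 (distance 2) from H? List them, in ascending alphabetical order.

C, E, G, K, M, N

Level 0: H
Level 1: A, B, D, F, I, J
Level 2: C, E, G, K, M, N
Level 3: L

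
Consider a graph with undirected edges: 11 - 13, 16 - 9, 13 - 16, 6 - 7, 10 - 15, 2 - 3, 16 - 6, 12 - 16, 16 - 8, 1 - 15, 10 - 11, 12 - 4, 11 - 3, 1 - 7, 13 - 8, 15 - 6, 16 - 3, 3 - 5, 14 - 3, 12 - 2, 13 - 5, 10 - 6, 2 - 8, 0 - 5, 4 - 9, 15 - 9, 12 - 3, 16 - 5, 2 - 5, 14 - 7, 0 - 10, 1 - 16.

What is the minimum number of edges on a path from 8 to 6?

Level 0: 8
Level 1: 2, 13, 16
Level 2: 1, 3, 5, 6, 9, 11, 12
Level 3: 0, 4, 7, 10, 14, 15
6 first appears at level 2.

2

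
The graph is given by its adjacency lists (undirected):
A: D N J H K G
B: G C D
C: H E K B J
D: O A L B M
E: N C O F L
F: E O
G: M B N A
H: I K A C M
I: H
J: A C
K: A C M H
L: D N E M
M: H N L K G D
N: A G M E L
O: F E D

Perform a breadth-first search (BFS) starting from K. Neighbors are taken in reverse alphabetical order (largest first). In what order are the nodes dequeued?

K -> M -> H -> C -> A -> N -> L -> G -> D -> I -> J -> E -> B -> O -> F

Visit K; enqueue M, H, C, A → queue [M, H, C, A]
Visit M; enqueue N, L, G, D → queue [H, C, A, N, L, G, D]
Visit H; enqueue I → queue [C, A, N, L, G, D, I]
Visit C; enqueue J, E, B → queue [A, N, L, G, D, I, J, E, B]
Visit A → queue [N, L, G, D, I, J, E, B]
Visit N → queue [L, G, D, I, J, E, B]
Visit L → queue [G, D, I, J, E, B]
Visit G → queue [D, I, J, E, B]
Visit D; enqueue O → queue [I, J, E, B, O]
Visit I → queue [J, E, B, O]
Visit J → queue [E, B, O]
Visit E; enqueue F → queue [B, O, F]
Visit B → queue [O, F]
Visit O → queue [F]
Visit F → queue []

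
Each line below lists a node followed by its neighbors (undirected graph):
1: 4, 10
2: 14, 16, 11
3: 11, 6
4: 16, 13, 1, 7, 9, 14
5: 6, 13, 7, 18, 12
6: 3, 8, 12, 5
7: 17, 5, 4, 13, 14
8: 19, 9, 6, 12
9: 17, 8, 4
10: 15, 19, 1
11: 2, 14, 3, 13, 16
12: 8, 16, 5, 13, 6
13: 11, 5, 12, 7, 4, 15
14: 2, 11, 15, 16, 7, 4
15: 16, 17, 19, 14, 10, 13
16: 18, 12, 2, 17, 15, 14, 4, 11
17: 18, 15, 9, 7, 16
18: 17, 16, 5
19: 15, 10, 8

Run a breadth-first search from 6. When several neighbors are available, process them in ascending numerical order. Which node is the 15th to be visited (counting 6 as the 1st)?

4

Visit 6; enqueue 3, 5, 8, 12 → queue [3, 5, 8, 12]
Visit 3; enqueue 11 → queue [5, 8, 12, 11]
Visit 5; enqueue 7, 13, 18 → queue [8, 12, 11, 7, 13, 18]
Visit 8; enqueue 9, 19 → queue [12, 11, 7, 13, 18, 9, 19]
Visit 12; enqueue 16 → queue [11, 7, 13, 18, 9, 19, 16]
Visit 11; enqueue 2, 14 → queue [7, 13, 18, 9, 19, 16, 2, 14]
Visit 7; enqueue 4, 17 → queue [13, 18, 9, 19, 16, 2, 14, 4, 17]
Visit 13; enqueue 15 → queue [18, 9, 19, 16, 2, 14, 4, 17, 15]
Visit 18 → queue [9, 19, 16, 2, 14, 4, 17, 15]
Visit 9 → queue [19, 16, 2, 14, 4, 17, 15]
Visit 19; enqueue 10 → queue [16, 2, 14, 4, 17, 15, 10]
Visit 16 → queue [2, 14, 4, 17, 15, 10]
Visit 2 → queue [14, 4, 17, 15, 10]
Visit 14 → queue [4, 17, 15, 10]
Visit 4; enqueue 1 → queue [17, 15, 10, 1]
Visit 17 → queue [15, 10, 1]
Visit 15 → queue [10, 1]
Visit 10 → queue [1]
Visit 1 → queue []

Visit order: 6, 3, 5, 8, 12, 11, 7, 13, 18, 9, 19, 16, 2, 14, 4, 17, 15, 10, 1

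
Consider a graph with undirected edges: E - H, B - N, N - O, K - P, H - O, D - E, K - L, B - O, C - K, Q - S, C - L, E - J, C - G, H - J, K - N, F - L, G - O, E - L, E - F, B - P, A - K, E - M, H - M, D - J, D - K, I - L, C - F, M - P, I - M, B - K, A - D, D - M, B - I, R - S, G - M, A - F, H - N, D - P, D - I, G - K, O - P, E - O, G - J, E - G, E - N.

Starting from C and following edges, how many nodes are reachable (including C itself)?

16

BFS from C visits: C, F, G, K, L, A, E, J, M, O, B, D, N, P, I, H
Reachable nodes: 16 of 19 total.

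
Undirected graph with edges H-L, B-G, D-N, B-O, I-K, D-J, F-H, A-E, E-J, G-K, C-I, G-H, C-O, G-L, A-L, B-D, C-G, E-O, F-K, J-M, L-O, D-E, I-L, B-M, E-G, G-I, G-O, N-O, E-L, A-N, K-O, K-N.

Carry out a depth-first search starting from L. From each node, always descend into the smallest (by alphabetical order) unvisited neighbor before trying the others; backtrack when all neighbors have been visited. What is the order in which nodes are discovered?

Visit L
L → A
A → E
E → D
D → B
B → G
G → C
C → I
I → K
K → F
F → H
K → N
N → O
B → M
M → J

L -> A -> E -> D -> B -> G -> C -> I -> K -> F -> H -> N -> O -> M -> J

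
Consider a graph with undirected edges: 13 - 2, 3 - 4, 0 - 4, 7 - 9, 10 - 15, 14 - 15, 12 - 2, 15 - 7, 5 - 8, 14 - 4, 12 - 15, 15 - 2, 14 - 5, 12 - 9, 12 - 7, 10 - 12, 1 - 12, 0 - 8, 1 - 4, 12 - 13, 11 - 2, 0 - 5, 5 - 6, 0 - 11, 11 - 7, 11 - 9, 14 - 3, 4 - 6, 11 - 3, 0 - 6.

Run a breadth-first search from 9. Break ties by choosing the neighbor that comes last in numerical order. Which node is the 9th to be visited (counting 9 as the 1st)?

1

Visit 9; enqueue 12, 11, 7 → queue [12, 11, 7]
Visit 12; enqueue 15, 13, 10, 2, 1 → queue [11, 7, 15, 13, 10, 2, 1]
Visit 11; enqueue 3, 0 → queue [7, 15, 13, 10, 2, 1, 3, 0]
Visit 7 → queue [15, 13, 10, 2, 1, 3, 0]
Visit 15; enqueue 14 → queue [13, 10, 2, 1, 3, 0, 14]
Visit 13 → queue [10, 2, 1, 3, 0, 14]
Visit 10 → queue [2, 1, 3, 0, 14]
Visit 2 → queue [1, 3, 0, 14]
Visit 1; enqueue 4 → queue [3, 0, 14, 4]
Visit 3 → queue [0, 14, 4]
Visit 0; enqueue 8, 6, 5 → queue [14, 4, 8, 6, 5]
Visit 14 → queue [4, 8, 6, 5]
Visit 4 → queue [8, 6, 5]
Visit 8 → queue [6, 5]
Visit 6 → queue [5]
Visit 5 → queue []

Visit order: 9, 12, 11, 7, 15, 13, 10, 2, 1, 3, 0, 14, 4, 8, 6, 5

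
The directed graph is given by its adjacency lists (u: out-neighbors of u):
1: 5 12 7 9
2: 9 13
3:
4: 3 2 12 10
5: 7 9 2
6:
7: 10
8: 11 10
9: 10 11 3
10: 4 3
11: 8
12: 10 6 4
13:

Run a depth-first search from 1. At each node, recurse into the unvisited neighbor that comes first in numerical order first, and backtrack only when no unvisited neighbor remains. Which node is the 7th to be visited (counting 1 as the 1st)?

4

Visit 1
1 → 5
5 → 2
2 → 9
9 → 3
9 → 10
10 → 4
4 → 12
12 → 6
9 → 11
11 → 8
2 → 13
5 → 7

Visit order: 1, 5, 2, 9, 3, 10, 4, 12, 6, 11, 8, 13, 7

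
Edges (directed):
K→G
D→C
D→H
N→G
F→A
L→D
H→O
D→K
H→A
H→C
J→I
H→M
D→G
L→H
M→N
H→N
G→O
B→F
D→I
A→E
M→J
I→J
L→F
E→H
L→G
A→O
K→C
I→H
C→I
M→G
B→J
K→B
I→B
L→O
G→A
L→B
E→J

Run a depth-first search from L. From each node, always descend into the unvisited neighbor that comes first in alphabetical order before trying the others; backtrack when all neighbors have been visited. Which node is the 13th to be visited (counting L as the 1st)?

N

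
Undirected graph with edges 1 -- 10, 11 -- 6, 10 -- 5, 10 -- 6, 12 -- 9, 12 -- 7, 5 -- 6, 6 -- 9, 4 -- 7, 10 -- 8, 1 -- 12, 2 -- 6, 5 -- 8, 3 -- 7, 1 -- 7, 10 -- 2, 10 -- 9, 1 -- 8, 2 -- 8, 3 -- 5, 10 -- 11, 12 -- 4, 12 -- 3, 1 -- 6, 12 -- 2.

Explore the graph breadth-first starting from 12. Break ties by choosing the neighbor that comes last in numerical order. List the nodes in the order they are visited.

Visit 12; enqueue 9, 7, 4, 3, 2, 1 → queue [9, 7, 4, 3, 2, 1]
Visit 9; enqueue 10, 6 → queue [7, 4, 3, 2, 1, 10, 6]
Visit 7 → queue [4, 3, 2, 1, 10, 6]
Visit 4 → queue [3, 2, 1, 10, 6]
Visit 3; enqueue 5 → queue [2, 1, 10, 6, 5]
Visit 2; enqueue 8 → queue [1, 10, 6, 5, 8]
Visit 1 → queue [10, 6, 5, 8]
Visit 10; enqueue 11 → queue [6, 5, 8, 11]
Visit 6 → queue [5, 8, 11]
Visit 5 → queue [8, 11]
Visit 8 → queue [11]
Visit 11 → queue []

12 -> 9 -> 7 -> 4 -> 3 -> 2 -> 1 -> 10 -> 6 -> 5 -> 8 -> 11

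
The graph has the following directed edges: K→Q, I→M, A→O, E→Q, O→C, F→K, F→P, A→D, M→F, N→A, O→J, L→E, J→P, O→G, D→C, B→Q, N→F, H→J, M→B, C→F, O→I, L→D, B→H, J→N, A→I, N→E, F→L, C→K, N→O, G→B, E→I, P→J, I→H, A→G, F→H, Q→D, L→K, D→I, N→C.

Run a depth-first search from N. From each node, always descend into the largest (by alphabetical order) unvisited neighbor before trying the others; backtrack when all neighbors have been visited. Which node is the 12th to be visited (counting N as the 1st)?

C

Visit N
N → O
O → J
J → P
O → I
I → M
M → F
F → L
L → K
K → Q
Q → D
D → C
L → E
F → H
M → B
O → G
N → A

Visit order: N, O, J, P, I, M, F, L, K, Q, D, C, E, H, B, G, A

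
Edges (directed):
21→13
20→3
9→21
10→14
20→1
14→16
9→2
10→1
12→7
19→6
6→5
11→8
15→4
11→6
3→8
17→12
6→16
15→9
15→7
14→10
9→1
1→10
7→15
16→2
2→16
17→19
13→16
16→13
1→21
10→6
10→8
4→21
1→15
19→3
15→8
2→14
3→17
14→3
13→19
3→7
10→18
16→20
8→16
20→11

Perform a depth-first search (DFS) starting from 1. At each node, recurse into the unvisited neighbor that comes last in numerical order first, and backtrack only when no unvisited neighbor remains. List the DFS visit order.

1 21 13 19 6 16 20 11 8 3 17 12 7 15 9 2 14 10 18 4 5

Visit 1
1 → 21
21 → 13
13 → 19
19 → 6
6 → 16
16 → 20
20 → 11
11 → 8
20 → 3
3 → 17
17 → 12
12 → 7
7 → 15
15 → 9
9 → 2
2 → 14
14 → 10
10 → 18
15 → 4
6 → 5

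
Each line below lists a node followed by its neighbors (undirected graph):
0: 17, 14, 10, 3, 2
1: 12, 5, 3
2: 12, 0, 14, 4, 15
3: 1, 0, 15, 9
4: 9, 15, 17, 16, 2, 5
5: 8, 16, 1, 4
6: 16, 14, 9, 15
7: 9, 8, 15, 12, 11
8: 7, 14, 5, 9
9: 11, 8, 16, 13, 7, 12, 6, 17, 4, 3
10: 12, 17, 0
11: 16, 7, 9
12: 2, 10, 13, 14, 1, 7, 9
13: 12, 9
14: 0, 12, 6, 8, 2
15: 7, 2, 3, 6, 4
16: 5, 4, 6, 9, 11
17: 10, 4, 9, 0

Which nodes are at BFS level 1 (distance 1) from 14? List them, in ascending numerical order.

0, 2, 6, 8, 12

Level 0: 14
Level 1: 0, 2, 6, 8, 12
Level 2: 1, 3, 4, 5, 7, 9, 10, 13, 15, 16, 17
Level 3: 11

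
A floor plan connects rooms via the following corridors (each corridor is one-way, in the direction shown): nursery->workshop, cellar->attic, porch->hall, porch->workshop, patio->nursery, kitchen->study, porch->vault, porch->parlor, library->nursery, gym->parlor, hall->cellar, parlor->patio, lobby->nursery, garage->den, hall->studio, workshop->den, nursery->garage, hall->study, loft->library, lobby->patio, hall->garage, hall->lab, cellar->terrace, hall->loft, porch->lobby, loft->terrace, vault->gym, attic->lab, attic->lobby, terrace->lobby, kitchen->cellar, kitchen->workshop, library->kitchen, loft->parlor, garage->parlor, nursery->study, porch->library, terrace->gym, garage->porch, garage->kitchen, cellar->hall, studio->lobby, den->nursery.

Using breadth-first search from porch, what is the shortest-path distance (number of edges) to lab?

2

Level 0: porch
Level 1: hall, library, lobby, parlor, vault, workshop
Level 2: cellar, den, garage, gym, kitchen, lab, loft, nursery, patio, studio, study
Level 3: attic, terrace
lab first appears at level 2.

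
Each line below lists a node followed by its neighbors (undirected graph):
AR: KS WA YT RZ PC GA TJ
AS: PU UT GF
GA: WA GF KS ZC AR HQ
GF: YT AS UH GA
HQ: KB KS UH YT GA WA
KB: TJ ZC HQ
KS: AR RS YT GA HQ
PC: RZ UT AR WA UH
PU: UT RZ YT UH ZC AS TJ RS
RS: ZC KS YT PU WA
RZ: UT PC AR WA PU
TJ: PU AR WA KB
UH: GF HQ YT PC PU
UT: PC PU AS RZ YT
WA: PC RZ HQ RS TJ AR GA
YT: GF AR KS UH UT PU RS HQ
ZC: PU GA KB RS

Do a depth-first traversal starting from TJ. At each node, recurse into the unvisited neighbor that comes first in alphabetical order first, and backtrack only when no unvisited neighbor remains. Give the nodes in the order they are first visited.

TJ -> AR -> GA -> GF -> AS -> PU -> RS -> KS -> HQ -> KB -> ZC -> UH -> PC -> RZ -> UT -> YT -> WA

Visit TJ
TJ → AR
AR → GA
GA → GF
GF → AS
AS → PU
PU → RS
RS → KS
KS → HQ
HQ → KB
KB → ZC
HQ → UH
UH → PC
PC → RZ
RZ → UT
UT → YT
RZ → WA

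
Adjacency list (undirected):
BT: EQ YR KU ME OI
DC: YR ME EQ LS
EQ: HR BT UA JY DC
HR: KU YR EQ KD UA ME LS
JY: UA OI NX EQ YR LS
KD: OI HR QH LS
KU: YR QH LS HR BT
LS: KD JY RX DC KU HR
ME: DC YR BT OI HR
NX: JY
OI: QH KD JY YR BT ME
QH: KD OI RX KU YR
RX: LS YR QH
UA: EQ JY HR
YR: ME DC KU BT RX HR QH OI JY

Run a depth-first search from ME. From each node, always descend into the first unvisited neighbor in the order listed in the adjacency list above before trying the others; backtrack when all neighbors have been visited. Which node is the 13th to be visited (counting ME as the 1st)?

RX

Visit ME
ME → DC
DC → YR
YR → KU
KU → QH
QH → KD
KD → OI
OI → JY
JY → UA
UA → EQ
EQ → HR
HR → LS
LS → RX
EQ → BT
JY → NX

Visit order: ME, DC, YR, KU, QH, KD, OI, JY, UA, EQ, HR, LS, RX, BT, NX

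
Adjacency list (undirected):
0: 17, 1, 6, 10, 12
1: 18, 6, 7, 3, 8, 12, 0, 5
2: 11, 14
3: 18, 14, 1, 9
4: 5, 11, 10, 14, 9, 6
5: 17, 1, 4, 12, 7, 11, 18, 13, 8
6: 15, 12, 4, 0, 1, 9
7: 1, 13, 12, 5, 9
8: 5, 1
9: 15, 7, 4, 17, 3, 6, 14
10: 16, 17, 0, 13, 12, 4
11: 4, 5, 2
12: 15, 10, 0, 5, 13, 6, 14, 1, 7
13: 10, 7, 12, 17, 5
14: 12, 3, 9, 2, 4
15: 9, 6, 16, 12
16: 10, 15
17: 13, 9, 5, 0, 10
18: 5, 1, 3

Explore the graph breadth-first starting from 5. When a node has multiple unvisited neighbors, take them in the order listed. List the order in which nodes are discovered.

Visit 5; enqueue 17, 1, 4, 12, 7, 11, 18, 13, 8 → queue [17, 1, 4, 12, 7, 11, 18, 13, 8]
Visit 17; enqueue 9, 0, 10 → queue [1, 4, 12, 7, 11, 18, 13, 8, 9, 0, 10]
Visit 1; enqueue 6, 3 → queue [4, 12, 7, 11, 18, 13, 8, 9, 0, 10, 6, 3]
Visit 4; enqueue 14 → queue [12, 7, 11, 18, 13, 8, 9, 0, 10, 6, 3, 14]
Visit 12; enqueue 15 → queue [7, 11, 18, 13, 8, 9, 0, 10, 6, 3, 14, 15]
Visit 7 → queue [11, 18, 13, 8, 9, 0, 10, 6, 3, 14, 15]
Visit 11; enqueue 2 → queue [18, 13, 8, 9, 0, 10, 6, 3, 14, 15, 2]
Visit 18 → queue [13, 8, 9, 0, 10, 6, 3, 14, 15, 2]
Visit 13 → queue [8, 9, 0, 10, 6, 3, 14, 15, 2]
Visit 8 → queue [9, 0, 10, 6, 3, 14, 15, 2]
Visit 9 → queue [0, 10, 6, 3, 14, 15, 2]
Visit 0 → queue [10, 6, 3, 14, 15, 2]
Visit 10; enqueue 16 → queue [6, 3, 14, 15, 2, 16]
Visit 6 → queue [3, 14, 15, 2, 16]
Visit 3 → queue [14, 15, 2, 16]
Visit 14 → queue [15, 2, 16]
Visit 15 → queue [2, 16]
Visit 2 → queue [16]
Visit 16 → queue []

5 → 17 → 1 → 4 → 12 → 7 → 11 → 18 → 13 → 8 → 9 → 0 → 10 → 6 → 3 → 14 → 15 → 2 → 16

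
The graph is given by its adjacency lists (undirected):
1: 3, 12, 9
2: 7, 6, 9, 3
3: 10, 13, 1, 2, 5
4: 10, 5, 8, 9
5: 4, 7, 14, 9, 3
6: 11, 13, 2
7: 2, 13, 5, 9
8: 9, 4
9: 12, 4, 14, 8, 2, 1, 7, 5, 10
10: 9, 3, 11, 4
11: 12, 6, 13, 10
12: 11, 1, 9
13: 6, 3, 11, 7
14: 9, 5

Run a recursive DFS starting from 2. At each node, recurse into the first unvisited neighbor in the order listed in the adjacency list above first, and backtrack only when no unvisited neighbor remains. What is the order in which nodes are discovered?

2 → 7 → 13 → 6 → 11 → 12 → 1 → 3 → 10 → 9 → 4 → 5 → 14 → 8

Visit 2
2 → 7
7 → 13
13 → 6
6 → 11
11 → 12
12 → 1
1 → 3
3 → 10
10 → 9
9 → 4
4 → 5
5 → 14
4 → 8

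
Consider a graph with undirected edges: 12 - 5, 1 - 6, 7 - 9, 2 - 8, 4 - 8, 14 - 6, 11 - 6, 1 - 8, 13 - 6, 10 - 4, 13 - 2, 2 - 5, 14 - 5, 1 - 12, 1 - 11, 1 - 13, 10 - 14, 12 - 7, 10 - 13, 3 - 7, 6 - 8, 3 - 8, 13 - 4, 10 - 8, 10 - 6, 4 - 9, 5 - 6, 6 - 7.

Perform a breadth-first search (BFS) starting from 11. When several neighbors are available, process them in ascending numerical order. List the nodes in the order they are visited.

11 -> 1 -> 6 -> 8 -> 12 -> 13 -> 5 -> 7 -> 10 -> 14 -> 2 -> 3 -> 4 -> 9

Visit 11; enqueue 1, 6 → queue [1, 6]
Visit 1; enqueue 8, 12, 13 → queue [6, 8, 12, 13]
Visit 6; enqueue 5, 7, 10, 14 → queue [8, 12, 13, 5, 7, 10, 14]
Visit 8; enqueue 2, 3, 4 → queue [12, 13, 5, 7, 10, 14, 2, 3, 4]
Visit 12 → queue [13, 5, 7, 10, 14, 2, 3, 4]
Visit 13 → queue [5, 7, 10, 14, 2, 3, 4]
Visit 5 → queue [7, 10, 14, 2, 3, 4]
Visit 7; enqueue 9 → queue [10, 14, 2, 3, 4, 9]
Visit 10 → queue [14, 2, 3, 4, 9]
Visit 14 → queue [2, 3, 4, 9]
Visit 2 → queue [3, 4, 9]
Visit 3 → queue [4, 9]
Visit 4 → queue [9]
Visit 9 → queue []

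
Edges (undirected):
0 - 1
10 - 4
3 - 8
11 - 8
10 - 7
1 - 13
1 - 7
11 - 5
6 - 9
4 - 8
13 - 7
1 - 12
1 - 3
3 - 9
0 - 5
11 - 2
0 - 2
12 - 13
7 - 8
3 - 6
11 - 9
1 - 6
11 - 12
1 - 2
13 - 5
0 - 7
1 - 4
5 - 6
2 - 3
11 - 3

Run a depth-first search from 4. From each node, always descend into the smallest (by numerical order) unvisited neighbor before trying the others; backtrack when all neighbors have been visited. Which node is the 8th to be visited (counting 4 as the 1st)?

11

Visit 4
4 → 1
1 → 0
0 → 2
2 → 3
3 → 6
6 → 5
5 → 11
11 → 8
8 → 7
7 → 10
7 → 13
13 → 12
11 → 9

Visit order: 4, 1, 0, 2, 3, 6, 5, 11, 8, 7, 10, 13, 12, 9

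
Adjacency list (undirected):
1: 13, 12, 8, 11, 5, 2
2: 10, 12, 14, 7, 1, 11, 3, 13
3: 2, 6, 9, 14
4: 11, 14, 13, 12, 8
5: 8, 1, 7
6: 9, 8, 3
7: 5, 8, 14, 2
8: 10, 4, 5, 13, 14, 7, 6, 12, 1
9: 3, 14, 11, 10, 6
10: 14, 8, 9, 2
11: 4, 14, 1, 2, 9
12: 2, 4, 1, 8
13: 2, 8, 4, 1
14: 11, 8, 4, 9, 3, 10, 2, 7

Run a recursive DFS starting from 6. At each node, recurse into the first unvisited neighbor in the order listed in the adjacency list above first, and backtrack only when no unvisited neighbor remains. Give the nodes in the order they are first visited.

6 → 9 → 3 → 2 → 10 → 14 → 11 → 4 → 13 → 8 → 5 → 1 → 12 → 7

Visit 6
6 → 9
9 → 3
3 → 2
2 → 10
10 → 14
14 → 11
11 → 4
4 → 13
13 → 8
8 → 5
5 → 1
1 → 12
5 → 7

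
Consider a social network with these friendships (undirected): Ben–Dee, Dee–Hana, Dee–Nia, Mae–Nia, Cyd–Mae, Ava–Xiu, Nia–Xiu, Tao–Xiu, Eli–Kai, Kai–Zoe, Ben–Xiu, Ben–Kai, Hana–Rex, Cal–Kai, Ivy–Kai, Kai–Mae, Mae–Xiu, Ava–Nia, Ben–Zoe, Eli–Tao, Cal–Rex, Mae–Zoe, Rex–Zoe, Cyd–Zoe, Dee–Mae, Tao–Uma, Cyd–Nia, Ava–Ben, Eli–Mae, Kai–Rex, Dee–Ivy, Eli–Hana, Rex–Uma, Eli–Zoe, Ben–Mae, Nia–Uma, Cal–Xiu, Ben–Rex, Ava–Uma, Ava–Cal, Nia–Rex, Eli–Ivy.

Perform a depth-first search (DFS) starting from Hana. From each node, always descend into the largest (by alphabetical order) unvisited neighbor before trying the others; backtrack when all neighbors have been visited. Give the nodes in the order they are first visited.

Hana, Rex, Zoe, Mae, Xiu, Tao, Uma, Nia, Dee, Ivy, Kai, Eli, Cal, Ava, Ben, Cyd

Visit Hana
Hana → Rex
Rex → Zoe
Zoe → Mae
Mae → Xiu
Xiu → Tao
Tao → Uma
Uma → Nia
Nia → Dee
Dee → Ivy
Ivy → Kai
Kai → Eli
Kai → Cal
Cal → Ava
Ava → Ben
Nia → Cyd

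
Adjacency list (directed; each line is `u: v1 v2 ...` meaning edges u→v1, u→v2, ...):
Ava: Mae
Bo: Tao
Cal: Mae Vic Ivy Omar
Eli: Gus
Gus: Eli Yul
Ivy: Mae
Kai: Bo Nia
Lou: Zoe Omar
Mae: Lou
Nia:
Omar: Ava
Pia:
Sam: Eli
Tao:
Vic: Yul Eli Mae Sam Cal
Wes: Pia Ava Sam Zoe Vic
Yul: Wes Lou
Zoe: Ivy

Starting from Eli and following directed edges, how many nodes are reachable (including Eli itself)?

BFS from Eli visits: Eli, Gus, Yul, Wes, Lou, Zoe, Vic, Sam, Pia, Ava, Omar, Ivy, Mae, Cal
Reachable nodes: 14 of 18 total.

14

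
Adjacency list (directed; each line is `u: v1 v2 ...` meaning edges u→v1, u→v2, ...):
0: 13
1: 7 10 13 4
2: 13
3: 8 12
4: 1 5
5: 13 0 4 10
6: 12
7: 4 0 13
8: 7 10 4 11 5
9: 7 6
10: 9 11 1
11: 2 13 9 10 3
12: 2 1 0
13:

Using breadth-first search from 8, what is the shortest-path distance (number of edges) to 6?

Level 0: 8
Level 1: 4, 5, 7, 10, 11
Level 2: 0, 1, 2, 3, 9, 13
Level 3: 6, 12
6 first appears at level 3.

3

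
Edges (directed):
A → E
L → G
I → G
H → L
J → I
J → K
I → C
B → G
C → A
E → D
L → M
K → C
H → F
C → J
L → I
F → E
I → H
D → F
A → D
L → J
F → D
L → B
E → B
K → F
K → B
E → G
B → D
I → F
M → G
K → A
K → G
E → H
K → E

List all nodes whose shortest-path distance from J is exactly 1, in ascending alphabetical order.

I, K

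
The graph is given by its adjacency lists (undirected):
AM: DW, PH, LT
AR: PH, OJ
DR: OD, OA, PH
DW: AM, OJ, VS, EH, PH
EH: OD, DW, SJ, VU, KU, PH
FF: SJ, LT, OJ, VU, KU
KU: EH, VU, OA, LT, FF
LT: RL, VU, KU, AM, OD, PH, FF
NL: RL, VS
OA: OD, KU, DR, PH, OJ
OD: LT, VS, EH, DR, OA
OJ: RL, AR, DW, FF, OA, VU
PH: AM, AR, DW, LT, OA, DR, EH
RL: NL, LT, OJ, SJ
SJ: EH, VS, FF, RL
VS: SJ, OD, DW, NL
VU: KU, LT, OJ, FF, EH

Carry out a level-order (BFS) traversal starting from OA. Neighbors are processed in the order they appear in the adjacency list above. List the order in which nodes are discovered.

OA → OD → KU → DR → PH → OJ → LT → VS → EH → VU → FF → AM → AR → DW → RL → SJ → NL

Visit OA; enqueue OD, KU, DR, PH, OJ → queue [OD, KU, DR, PH, OJ]
Visit OD; enqueue LT, VS, EH → queue [KU, DR, PH, OJ, LT, VS, EH]
Visit KU; enqueue VU, FF → queue [DR, PH, OJ, LT, VS, EH, VU, FF]
Visit DR → queue [PH, OJ, LT, VS, EH, VU, FF]
Visit PH; enqueue AM, AR, DW → queue [OJ, LT, VS, EH, VU, FF, AM, AR, DW]
Visit OJ; enqueue RL → queue [LT, VS, EH, VU, FF, AM, AR, DW, RL]
Visit LT → queue [VS, EH, VU, FF, AM, AR, DW, RL]
Visit VS; enqueue SJ, NL → queue [EH, VU, FF, AM, AR, DW, RL, SJ, NL]
Visit EH → queue [VU, FF, AM, AR, DW, RL, SJ, NL]
Visit VU → queue [FF, AM, AR, DW, RL, SJ, NL]
Visit FF → queue [AM, AR, DW, RL, SJ, NL]
Visit AM → queue [AR, DW, RL, SJ, NL]
Visit AR → queue [DW, RL, SJ, NL]
Visit DW → queue [RL, SJ, NL]
Visit RL → queue [SJ, NL]
Visit SJ → queue [NL]
Visit NL → queue []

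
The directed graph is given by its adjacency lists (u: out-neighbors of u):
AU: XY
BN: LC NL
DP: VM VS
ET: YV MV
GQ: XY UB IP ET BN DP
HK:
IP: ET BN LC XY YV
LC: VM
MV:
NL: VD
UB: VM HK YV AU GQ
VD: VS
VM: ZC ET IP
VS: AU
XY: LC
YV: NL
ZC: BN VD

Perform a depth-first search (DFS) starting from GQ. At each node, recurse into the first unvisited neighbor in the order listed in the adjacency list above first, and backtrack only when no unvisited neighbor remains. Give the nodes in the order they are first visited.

Visit GQ
GQ → XY
XY → LC
LC → VM
VM → ZC
ZC → BN
BN → NL
NL → VD
VD → VS
VS → AU
VM → ET
ET → YV
ET → MV
VM → IP
GQ → UB
UB → HK
GQ → DP

GQ, XY, LC, VM, ZC, BN, NL, VD, VS, AU, ET, YV, MV, IP, UB, HK, DP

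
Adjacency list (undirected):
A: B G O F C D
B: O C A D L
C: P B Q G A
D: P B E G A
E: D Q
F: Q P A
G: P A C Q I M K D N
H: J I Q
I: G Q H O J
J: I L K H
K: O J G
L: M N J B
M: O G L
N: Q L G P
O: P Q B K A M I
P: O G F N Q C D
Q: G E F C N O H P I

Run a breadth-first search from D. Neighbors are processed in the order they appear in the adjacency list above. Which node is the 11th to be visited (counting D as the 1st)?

C

Visit D; enqueue P, B, E, G, A → queue [P, B, E, G, A]
Visit P; enqueue O, F, N, Q, C → queue [B, E, G, A, O, F, N, Q, C]
Visit B; enqueue L → queue [E, G, A, O, F, N, Q, C, L]
Visit E → queue [G, A, O, F, N, Q, C, L]
Visit G; enqueue I, M, K → queue [A, O, F, N, Q, C, L, I, M, K]
Visit A → queue [O, F, N, Q, C, L, I, M, K]
Visit O → queue [F, N, Q, C, L, I, M, K]
Visit F → queue [N, Q, C, L, I, M, K]
Visit N → queue [Q, C, L, I, M, K]
Visit Q; enqueue H → queue [C, L, I, M, K, H]
Visit C → queue [L, I, M, K, H]
Visit L; enqueue J → queue [I, M, K, H, J]
Visit I → queue [M, K, H, J]
Visit M → queue [K, H, J]
Visit K → queue [H, J]
Visit H → queue [J]
Visit J → queue []

Visit order: D, P, B, E, G, A, O, F, N, Q, C, L, I, M, K, H, J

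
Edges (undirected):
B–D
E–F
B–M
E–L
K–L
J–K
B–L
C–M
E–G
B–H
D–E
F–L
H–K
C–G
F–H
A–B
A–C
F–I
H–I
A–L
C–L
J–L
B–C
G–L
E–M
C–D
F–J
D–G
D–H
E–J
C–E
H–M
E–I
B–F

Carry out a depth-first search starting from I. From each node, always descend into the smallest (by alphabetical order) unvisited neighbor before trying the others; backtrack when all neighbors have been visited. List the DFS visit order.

Visit I
I → E
E → C
C → A
A → B
B → D
D → G
G → L
L → F
F → H
H → K
K → J
H → M

I -> E -> C -> A -> B -> D -> G -> L -> F -> H -> K -> J -> M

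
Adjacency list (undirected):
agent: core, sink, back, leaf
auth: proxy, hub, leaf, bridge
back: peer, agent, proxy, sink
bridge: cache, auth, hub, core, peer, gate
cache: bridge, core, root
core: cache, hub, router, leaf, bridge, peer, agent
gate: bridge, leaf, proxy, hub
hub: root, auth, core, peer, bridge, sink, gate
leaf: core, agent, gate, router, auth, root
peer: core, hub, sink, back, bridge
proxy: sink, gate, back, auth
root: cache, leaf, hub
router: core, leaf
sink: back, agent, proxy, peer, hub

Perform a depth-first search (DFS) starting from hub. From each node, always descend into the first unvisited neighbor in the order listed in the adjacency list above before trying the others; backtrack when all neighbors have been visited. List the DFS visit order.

hub, root, cache, bridge, auth, proxy, sink, back, peer, core, router, leaf, agent, gate

Visit hub
hub → root
root → cache
cache → bridge
bridge → auth
auth → proxy
proxy → sink
sink → back
back → peer
peer → core
core → router
router → leaf
leaf → agent
leaf → gate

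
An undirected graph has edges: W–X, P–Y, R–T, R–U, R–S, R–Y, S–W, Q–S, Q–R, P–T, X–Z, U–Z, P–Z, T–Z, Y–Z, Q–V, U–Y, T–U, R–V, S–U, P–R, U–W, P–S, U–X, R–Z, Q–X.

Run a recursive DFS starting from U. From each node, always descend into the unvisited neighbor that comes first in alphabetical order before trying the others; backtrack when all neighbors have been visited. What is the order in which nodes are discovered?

Visit U
U → R
R → P
P → S
S → Q
Q → V
Q → X
X → W
X → Z
Z → T
Z → Y

U → R → P → S → Q → V → X → W → Z → T → Y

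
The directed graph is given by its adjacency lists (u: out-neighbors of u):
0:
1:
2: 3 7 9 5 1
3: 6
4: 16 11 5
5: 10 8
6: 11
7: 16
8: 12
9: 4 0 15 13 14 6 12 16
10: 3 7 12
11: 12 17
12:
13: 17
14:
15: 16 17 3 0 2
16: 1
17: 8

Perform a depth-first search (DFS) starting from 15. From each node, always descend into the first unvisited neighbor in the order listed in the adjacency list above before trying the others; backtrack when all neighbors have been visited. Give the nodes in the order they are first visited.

Visit 15
15 → 16
16 → 1
15 → 17
17 → 8
8 → 12
15 → 3
3 → 6
6 → 11
15 → 0
15 → 2
2 → 7
2 → 9
9 → 4
4 → 5
5 → 10
9 → 13
9 → 14

15 → 16 → 1 → 17 → 8 → 12 → 3 → 6 → 11 → 0 → 2 → 7 → 9 → 4 → 5 → 10 → 13 → 14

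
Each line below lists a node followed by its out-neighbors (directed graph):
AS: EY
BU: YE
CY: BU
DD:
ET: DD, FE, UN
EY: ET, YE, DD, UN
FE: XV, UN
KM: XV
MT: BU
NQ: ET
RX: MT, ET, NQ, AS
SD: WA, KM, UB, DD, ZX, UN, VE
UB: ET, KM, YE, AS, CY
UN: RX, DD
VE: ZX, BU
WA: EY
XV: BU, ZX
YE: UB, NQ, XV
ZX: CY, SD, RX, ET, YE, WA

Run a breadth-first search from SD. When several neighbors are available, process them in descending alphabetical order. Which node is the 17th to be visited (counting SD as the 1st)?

Visit SD; enqueue ZX, WA, VE, UN, UB, KM, DD → queue [ZX, WA, VE, UN, UB, KM, DD]
Visit ZX; enqueue YE, RX, ET, CY → queue [WA, VE, UN, UB, KM, DD, YE, RX, ET, CY]
Visit WA; enqueue EY → queue [VE, UN, UB, KM, DD, YE, RX, ET, CY, EY]
Visit VE; enqueue BU → queue [UN, UB, KM, DD, YE, RX, ET, CY, EY, BU]
Visit UN → queue [UB, KM, DD, YE, RX, ET, CY, EY, BU]
Visit UB; enqueue AS → queue [KM, DD, YE, RX, ET, CY, EY, BU, AS]
Visit KM; enqueue XV → queue [DD, YE, RX, ET, CY, EY, BU, AS, XV]
Visit DD → queue [YE, RX, ET, CY, EY, BU, AS, XV]
Visit YE; enqueue NQ → queue [RX, ET, CY, EY, BU, AS, XV, NQ]
Visit RX; enqueue MT → queue [ET, CY, EY, BU, AS, XV, NQ, MT]
Visit ET; enqueue FE → queue [CY, EY, BU, AS, XV, NQ, MT, FE]
Visit CY → queue [EY, BU, AS, XV, NQ, MT, FE]
Visit EY → queue [BU, AS, XV, NQ, MT, FE]
Visit BU → queue [AS, XV, NQ, MT, FE]
Visit AS → queue [XV, NQ, MT, FE]
Visit XV → queue [NQ, MT, FE]
Visit NQ → queue [MT, FE]
Visit MT → queue [FE]
Visit FE → queue []

Visit order: SD, ZX, WA, VE, UN, UB, KM, DD, YE, RX, ET, CY, EY, BU, AS, XV, NQ, MT, FE

NQ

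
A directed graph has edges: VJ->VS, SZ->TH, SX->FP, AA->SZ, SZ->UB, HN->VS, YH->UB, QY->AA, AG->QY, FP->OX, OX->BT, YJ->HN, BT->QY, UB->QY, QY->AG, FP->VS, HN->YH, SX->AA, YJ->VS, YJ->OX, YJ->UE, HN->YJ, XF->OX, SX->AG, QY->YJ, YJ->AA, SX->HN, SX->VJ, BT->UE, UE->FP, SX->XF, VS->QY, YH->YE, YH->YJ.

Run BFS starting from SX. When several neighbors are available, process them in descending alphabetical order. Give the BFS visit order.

SX, XF, VJ, HN, FP, AG, AA, OX, VS, YJ, YH, QY, SZ, BT, UE, YE, UB, TH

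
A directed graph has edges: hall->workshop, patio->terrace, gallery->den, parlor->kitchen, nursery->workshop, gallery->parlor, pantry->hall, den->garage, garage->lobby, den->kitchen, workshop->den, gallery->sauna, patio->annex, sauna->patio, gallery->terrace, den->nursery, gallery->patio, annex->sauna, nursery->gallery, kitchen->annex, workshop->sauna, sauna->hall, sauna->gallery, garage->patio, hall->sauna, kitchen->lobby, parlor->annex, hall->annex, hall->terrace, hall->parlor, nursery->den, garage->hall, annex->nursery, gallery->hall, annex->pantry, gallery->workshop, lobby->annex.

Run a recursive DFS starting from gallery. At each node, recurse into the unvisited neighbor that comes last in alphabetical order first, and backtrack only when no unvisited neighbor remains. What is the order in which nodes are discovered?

gallery, workshop, sauna, patio, terrace, annex, pantry, hall, parlor, kitchen, lobby, nursery, den, garage

Visit gallery
gallery → workshop
workshop → sauna
sauna → patio
patio → terrace
patio → annex
annex → pantry
pantry → hall
hall → parlor
parlor → kitchen
kitchen → lobby
annex → nursery
nursery → den
den → garage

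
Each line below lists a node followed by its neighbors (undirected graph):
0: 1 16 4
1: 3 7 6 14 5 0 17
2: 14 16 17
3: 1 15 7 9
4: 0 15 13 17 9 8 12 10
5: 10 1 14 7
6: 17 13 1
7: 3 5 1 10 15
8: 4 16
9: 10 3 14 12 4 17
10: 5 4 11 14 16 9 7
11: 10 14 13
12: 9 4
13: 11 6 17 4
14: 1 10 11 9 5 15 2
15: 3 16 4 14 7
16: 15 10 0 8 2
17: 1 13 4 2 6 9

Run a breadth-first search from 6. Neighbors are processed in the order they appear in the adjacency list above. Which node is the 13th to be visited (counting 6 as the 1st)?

0

Visit 6; enqueue 17, 13, 1 → queue [17, 13, 1]
Visit 17; enqueue 4, 2, 9 → queue [13, 1, 4, 2, 9]
Visit 13; enqueue 11 → queue [1, 4, 2, 9, 11]
Visit 1; enqueue 3, 7, 14, 5, 0 → queue [4, 2, 9, 11, 3, 7, 14, 5, 0]
Visit 4; enqueue 15, 8, 12, 10 → queue [2, 9, 11, 3, 7, 14, 5, 0, 15, 8, 12, 10]
Visit 2; enqueue 16 → queue [9, 11, 3, 7, 14, 5, 0, 15, 8, 12, 10, 16]
Visit 9 → queue [11, 3, 7, 14, 5, 0, 15, 8, 12, 10, 16]
Visit 11 → queue [3, 7, 14, 5, 0, 15, 8, 12, 10, 16]
Visit 3 → queue [7, 14, 5, 0, 15, 8, 12, 10, 16]
Visit 7 → queue [14, 5, 0, 15, 8, 12, 10, 16]
Visit 14 → queue [5, 0, 15, 8, 12, 10, 16]
Visit 5 → queue [0, 15, 8, 12, 10, 16]
Visit 0 → queue [15, 8, 12, 10, 16]
Visit 15 → queue [8, 12, 10, 16]
Visit 8 → queue [12, 10, 16]
Visit 12 → queue [10, 16]
Visit 10 → queue [16]
Visit 16 → queue []

Visit order: 6, 17, 13, 1, 4, 2, 9, 11, 3, 7, 14, 5, 0, 15, 8, 12, 10, 16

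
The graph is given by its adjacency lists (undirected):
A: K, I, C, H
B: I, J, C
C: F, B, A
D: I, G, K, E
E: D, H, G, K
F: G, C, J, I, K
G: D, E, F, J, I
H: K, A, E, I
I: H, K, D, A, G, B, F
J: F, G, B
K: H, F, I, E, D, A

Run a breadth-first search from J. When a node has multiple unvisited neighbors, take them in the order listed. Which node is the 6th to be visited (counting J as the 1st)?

I

Visit J; enqueue F, G, B → queue [F, G, B]
Visit F; enqueue C, I, K → queue [G, B, C, I, K]
Visit G; enqueue D, E → queue [B, C, I, K, D, E]
Visit B → queue [C, I, K, D, E]
Visit C; enqueue A → queue [I, K, D, E, A]
Visit I; enqueue H → queue [K, D, E, A, H]
Visit K → queue [D, E, A, H]
Visit D → queue [E, A, H]
Visit E → queue [A, H]
Visit A → queue [H]
Visit H → queue []

Visit order: J, F, G, B, C, I, K, D, E, A, H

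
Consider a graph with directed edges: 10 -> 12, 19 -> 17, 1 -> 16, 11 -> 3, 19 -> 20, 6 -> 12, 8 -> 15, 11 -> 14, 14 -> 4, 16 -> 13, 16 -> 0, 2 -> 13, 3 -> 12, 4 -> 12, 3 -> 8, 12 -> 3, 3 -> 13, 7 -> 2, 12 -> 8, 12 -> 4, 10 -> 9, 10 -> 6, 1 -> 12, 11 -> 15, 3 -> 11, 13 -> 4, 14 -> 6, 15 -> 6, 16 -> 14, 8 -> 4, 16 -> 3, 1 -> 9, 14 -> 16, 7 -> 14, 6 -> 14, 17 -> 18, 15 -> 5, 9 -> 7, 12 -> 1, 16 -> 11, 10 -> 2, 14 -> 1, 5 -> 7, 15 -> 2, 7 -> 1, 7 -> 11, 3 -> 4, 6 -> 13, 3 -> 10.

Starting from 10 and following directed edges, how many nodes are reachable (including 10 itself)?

BFS from 10 visits: 10, 12, 9, 6, 2, 8, 4, 3, 1, 7, 14, 13, 15, 11, 16, 5, 0
Reachable nodes: 17 of 21 total.

17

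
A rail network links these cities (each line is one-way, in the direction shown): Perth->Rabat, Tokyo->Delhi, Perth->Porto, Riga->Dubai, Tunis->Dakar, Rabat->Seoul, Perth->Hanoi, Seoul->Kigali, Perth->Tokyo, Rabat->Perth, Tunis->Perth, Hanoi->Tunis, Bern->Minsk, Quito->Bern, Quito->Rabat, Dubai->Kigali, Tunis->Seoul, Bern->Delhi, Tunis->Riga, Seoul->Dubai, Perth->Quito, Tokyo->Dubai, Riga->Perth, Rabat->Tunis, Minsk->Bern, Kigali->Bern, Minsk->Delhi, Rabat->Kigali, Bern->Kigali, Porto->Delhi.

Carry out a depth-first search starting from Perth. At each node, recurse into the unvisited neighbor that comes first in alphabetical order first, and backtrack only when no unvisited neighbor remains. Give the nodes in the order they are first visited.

Visit Perth
Perth → Hanoi
Hanoi → Tunis
Tunis → Dakar
Tunis → Riga
Riga → Dubai
Dubai → Kigali
Kigali → Bern
Bern → Delhi
Bern → Minsk
Tunis → Seoul
Perth → Porto
Perth → Quito
Quito → Rabat
Perth → Tokyo

Perth → Hanoi → Tunis → Dakar → Riga → Dubai → Kigali → Bern → Delhi → Minsk → Seoul → Porto → Quito → Rabat → Tokyo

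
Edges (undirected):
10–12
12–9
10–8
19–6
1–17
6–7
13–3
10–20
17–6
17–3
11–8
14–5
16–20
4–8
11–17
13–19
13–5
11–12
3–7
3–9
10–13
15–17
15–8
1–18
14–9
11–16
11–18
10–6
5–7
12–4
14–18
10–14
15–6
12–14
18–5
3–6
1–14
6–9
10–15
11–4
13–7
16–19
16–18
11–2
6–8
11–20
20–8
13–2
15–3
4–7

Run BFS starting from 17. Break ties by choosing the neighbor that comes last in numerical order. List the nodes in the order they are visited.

Visit 17; enqueue 15, 11, 6, 3, 1 → queue [15, 11, 6, 3, 1]
Visit 15; enqueue 10, 8 → queue [11, 6, 3, 1, 10, 8]
Visit 11; enqueue 20, 18, 16, 12, 4, 2 → queue [6, 3, 1, 10, 8, 20, 18, 16, 12, 4, 2]
Visit 6; enqueue 19, 9, 7 → queue [3, 1, 10, 8, 20, 18, 16, 12, 4, 2, 19, 9, 7]
Visit 3; enqueue 13 → queue [1, 10, 8, 20, 18, 16, 12, 4, 2, 19, 9, 7, 13]
Visit 1; enqueue 14 → queue [10, 8, 20, 18, 16, 12, 4, 2, 19, 9, 7, 13, 14]
Visit 10 → queue [8, 20, 18, 16, 12, 4, 2, 19, 9, 7, 13, 14]
Visit 8 → queue [20, 18, 16, 12, 4, 2, 19, 9, 7, 13, 14]
Visit 20 → queue [18, 16, 12, 4, 2, 19, 9, 7, 13, 14]
Visit 18; enqueue 5 → queue [16, 12, 4, 2, 19, 9, 7, 13, 14, 5]
Visit 16 → queue [12, 4, 2, 19, 9, 7, 13, 14, 5]
Visit 12 → queue [4, 2, 19, 9, 7, 13, 14, 5]
Visit 4 → queue [2, 19, 9, 7, 13, 14, 5]
Visit 2 → queue [19, 9, 7, 13, 14, 5]
Visit 19 → queue [9, 7, 13, 14, 5]
Visit 9 → queue [7, 13, 14, 5]
Visit 7 → queue [13, 14, 5]
Visit 13 → queue [14, 5]
Visit 14 → queue [5]
Visit 5 → queue []

17 -> 15 -> 11 -> 6 -> 3 -> 1 -> 10 -> 8 -> 20 -> 18 -> 16 -> 12 -> 4 -> 2 -> 19 -> 9 -> 7 -> 13 -> 14 -> 5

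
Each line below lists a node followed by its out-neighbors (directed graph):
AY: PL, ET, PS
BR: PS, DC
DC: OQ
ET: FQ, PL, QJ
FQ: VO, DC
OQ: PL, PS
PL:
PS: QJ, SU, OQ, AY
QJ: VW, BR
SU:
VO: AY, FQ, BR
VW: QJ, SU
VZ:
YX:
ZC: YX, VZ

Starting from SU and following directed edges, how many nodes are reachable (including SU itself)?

1

BFS from SU visits: SU
Reachable nodes: 1 of 15 total.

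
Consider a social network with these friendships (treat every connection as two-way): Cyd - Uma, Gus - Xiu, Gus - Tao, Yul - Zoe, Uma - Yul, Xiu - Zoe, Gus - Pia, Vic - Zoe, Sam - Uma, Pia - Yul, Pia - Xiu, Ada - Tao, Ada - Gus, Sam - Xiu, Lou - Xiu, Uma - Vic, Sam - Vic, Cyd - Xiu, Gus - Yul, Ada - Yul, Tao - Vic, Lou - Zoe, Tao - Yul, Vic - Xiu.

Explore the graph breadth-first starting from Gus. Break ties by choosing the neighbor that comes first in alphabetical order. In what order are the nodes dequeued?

Gus Ada Pia Tao Xiu Yul Vic Cyd Lou Sam Zoe Uma

Visit Gus; enqueue Ada, Pia, Tao, Xiu, Yul → queue [Ada, Pia, Tao, Xiu, Yul]
Visit Ada → queue [Pia, Tao, Xiu, Yul]
Visit Pia → queue [Tao, Xiu, Yul]
Visit Tao; enqueue Vic → queue [Xiu, Yul, Vic]
Visit Xiu; enqueue Cyd, Lou, Sam, Zoe → queue [Yul, Vic, Cyd, Lou, Sam, Zoe]
Visit Yul; enqueue Uma → queue [Vic, Cyd, Lou, Sam, Zoe, Uma]
Visit Vic → queue [Cyd, Lou, Sam, Zoe, Uma]
Visit Cyd → queue [Lou, Sam, Zoe, Uma]
Visit Lou → queue [Sam, Zoe, Uma]
Visit Sam → queue [Zoe, Uma]
Visit Zoe → queue [Uma]
Visit Uma → queue []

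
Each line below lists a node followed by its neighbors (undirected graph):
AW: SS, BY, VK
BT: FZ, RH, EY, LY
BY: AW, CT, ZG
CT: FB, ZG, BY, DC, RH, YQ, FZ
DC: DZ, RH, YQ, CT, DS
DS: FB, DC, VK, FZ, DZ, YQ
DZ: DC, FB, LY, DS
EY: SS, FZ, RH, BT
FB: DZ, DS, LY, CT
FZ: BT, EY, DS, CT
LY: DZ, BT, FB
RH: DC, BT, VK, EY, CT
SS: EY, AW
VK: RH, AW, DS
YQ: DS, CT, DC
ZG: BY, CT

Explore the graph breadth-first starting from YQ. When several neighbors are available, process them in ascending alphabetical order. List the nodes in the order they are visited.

YQ -> CT -> DC -> DS -> BY -> FB -> FZ -> RH -> ZG -> DZ -> VK -> AW -> LY -> BT -> EY -> SS

Visit YQ; enqueue CT, DC, DS → queue [CT, DC, DS]
Visit CT; enqueue BY, FB, FZ, RH, ZG → queue [DC, DS, BY, FB, FZ, RH, ZG]
Visit DC; enqueue DZ → queue [DS, BY, FB, FZ, RH, ZG, DZ]
Visit DS; enqueue VK → queue [BY, FB, FZ, RH, ZG, DZ, VK]
Visit BY; enqueue AW → queue [FB, FZ, RH, ZG, DZ, VK, AW]
Visit FB; enqueue LY → queue [FZ, RH, ZG, DZ, VK, AW, LY]
Visit FZ; enqueue BT, EY → queue [RH, ZG, DZ, VK, AW, LY, BT, EY]
Visit RH → queue [ZG, DZ, VK, AW, LY, BT, EY]
Visit ZG → queue [DZ, VK, AW, LY, BT, EY]
Visit DZ → queue [VK, AW, LY, BT, EY]
Visit VK → queue [AW, LY, BT, EY]
Visit AW; enqueue SS → queue [LY, BT, EY, SS]
Visit LY → queue [BT, EY, SS]
Visit BT → queue [EY, SS]
Visit EY → queue [SS]
Visit SS → queue []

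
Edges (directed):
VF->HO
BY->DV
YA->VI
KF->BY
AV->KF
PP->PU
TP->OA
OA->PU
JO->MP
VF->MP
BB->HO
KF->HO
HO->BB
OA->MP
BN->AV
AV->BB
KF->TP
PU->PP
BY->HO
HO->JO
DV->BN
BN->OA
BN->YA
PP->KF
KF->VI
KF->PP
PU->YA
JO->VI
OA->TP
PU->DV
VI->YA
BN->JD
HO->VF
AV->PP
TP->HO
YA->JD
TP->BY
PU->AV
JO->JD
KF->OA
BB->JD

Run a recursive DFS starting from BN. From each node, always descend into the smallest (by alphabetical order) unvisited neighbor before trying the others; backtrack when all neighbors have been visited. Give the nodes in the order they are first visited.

Visit BN
BN → AV
AV → BB
BB → HO
HO → JO
JO → JD
JO → MP
JO → VI
VI → YA
HO → VF
AV → KF
KF → BY
BY → DV
KF → OA
OA → PU
PU → PP
OA → TP

BN AV BB HO JO JD MP VI YA VF KF BY DV OA PU PP TP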